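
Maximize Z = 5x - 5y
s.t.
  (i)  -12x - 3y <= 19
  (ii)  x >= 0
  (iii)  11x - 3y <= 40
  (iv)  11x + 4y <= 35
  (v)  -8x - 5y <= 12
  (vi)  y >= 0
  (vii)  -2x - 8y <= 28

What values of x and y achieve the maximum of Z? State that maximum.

Extreme points and Z = 5x - 5y:
  (0, 35/4) → Z = -175/4
  (0, 0) → Z = 0
  (35/11, 0) → Z = 175/11

The optimum lies where 11x + 4y = 35 and y = 0.
Solving simultaneously gives x = 35/11, y = 0.

x = 35/11, y = 0, maximum Z = 175/11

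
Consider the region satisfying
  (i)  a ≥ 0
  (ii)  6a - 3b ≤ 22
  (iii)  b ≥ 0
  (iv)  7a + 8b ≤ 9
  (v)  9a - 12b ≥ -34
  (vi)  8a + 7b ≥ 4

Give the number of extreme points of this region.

Of the 15 pairwise boundary intersections, those satisfying every inequality are:
  (0, 9/8)
  (0, 4/7)
  (9/7, 0)
  (1/2, 0)

4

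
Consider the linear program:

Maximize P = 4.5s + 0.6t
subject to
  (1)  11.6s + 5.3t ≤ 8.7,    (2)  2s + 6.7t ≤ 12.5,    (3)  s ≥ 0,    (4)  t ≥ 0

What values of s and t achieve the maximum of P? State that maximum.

s = 0.75, t = 0, maximum P = 3.375

Corner points and P = 4.5s + 0.6t:
  (0, 87/53) → P = 261/265
  (3/4, 0) → P = 27/8
  (0, 0) → P = 0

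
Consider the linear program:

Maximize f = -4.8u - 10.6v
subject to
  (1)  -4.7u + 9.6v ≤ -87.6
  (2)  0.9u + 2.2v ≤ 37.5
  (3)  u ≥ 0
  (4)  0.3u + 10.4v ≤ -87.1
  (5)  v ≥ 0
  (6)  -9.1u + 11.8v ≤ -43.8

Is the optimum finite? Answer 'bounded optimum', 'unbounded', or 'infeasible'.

The boundaries -4.7u + 9.6v = -87.6 and 0.9u + 2.2v = 37.5 meet at (27636/949, 9741/1898), but that point violates 0.3u + 10.4v ≤ -87.1. Every candidate vertex is excluded by some other constraint, so the feasible region is empty.

infeasible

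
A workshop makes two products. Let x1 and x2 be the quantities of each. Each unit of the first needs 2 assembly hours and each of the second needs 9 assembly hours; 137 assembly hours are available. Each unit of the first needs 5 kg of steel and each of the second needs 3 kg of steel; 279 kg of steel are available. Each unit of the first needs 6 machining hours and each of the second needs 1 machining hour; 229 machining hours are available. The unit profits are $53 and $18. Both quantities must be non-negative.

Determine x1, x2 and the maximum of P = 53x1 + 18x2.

x1 = 37, x2 = 7, maximum P = 2087

Corner points and P = 53x1 + 18x2:
  (0, 0) → P = 0
  (0, 137/9) → P = 274
  (229/6, 0) → P = 12137/6
  (37, 7) → P = 2087

The optimum lies where 2x1 + 9x2 = 137 and 6x1 + x2 = 229.
Solving simultaneously gives x1 = 37, x2 = 7.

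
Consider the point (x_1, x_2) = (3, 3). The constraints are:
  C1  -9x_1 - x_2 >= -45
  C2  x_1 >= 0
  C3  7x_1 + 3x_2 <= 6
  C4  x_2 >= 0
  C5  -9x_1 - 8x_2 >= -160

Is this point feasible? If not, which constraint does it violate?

not feasible — violates C3

Constraint C3: 7x_1 + 3x_2 = 30, which is not ≤ 6. All other constraints are satisfied.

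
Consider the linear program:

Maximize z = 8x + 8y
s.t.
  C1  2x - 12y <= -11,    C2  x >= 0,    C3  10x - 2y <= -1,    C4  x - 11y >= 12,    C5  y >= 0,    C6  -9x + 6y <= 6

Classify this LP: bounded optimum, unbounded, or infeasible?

The boundaries 2x - 12y = -11 and x = 0 meet at (0, 11/12), but that point violates x - 11y ≥ 12. Every candidate vertex is excluded by some other constraint, so the feasible region is empty.

infeasible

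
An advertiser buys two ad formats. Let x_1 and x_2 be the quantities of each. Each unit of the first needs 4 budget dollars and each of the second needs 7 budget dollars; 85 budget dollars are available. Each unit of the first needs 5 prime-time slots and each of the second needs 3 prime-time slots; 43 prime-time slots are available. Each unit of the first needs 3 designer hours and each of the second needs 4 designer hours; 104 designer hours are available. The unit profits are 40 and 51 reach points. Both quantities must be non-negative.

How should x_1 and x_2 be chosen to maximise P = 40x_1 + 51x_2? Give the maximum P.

x_1 = 2, x_2 = 11, maximum P = 641

Corner points and P = 40x_1 + 51x_2:
  (0, 0) → P = 0
  (0, 85/7) → P = 4335/7
  (43/5, 0) → P = 344
  (2, 11) → P = 641

The binding constraints are 4x_1 + 7x_2 = 85 and 5x_1 + 3x_2 = 43.
Solving simultaneously gives x_1 = 2, x_2 = 11.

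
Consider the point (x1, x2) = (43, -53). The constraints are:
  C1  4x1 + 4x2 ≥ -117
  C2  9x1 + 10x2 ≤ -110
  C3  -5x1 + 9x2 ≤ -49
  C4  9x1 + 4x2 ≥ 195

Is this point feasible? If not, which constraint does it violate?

Constraint C4: 9x1 + 4x2 = 175, which is not ≥ 195. All other constraints are satisfied.

not feasible — violates C4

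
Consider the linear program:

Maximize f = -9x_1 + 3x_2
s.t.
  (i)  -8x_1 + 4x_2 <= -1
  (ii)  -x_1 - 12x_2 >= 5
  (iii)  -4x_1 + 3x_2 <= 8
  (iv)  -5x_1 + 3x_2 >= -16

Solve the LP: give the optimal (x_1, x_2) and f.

Extreme points and f = -9x_1 + 3x_2:
  (-2/25, -41/100) → f = -51/100
  (-61/4, -123/4) → f = 45
  (59/21, -41/63) → f = -572/21

x_1 = -61/4, x_2 = -123/4, maximum f = 45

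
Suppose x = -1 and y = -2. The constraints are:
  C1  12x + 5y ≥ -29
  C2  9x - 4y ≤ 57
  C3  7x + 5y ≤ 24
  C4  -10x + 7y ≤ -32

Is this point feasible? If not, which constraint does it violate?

Constraint C4: -10x + 7y = -4, which is not ≤ -32. All other constraints are satisfied.

not feasible — violates C4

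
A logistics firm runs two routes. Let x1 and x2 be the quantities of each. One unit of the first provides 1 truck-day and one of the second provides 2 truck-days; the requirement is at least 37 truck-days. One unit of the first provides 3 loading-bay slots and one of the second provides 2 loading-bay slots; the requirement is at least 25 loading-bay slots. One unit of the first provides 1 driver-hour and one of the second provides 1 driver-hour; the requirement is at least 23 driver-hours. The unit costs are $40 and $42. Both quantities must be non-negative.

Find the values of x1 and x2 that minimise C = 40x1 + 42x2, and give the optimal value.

Feasible corners and C = 40x1 + 42x2:
  (0, 23) → C = 966
  (37, 0) → C = 1480
  (9, 14) → C = 948
The feasible region is unbounded (it extends along (0, 1), (1, 0)), but C strictly increases along every unbounded feasible direction, so there is no improving ray and the minimum is attained at a vertex.

The binding constraints are x1 + 2x2 = 37 and x1 + x2 = 23.
Solving simultaneously gives x1 = 9, x2 = 14.

x1 = 9, x2 = 14, minimum C = 948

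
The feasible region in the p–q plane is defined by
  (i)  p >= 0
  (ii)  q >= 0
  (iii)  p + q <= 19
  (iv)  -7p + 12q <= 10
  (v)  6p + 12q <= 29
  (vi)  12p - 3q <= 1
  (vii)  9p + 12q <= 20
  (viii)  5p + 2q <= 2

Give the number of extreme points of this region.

5

Intersecting each pair of boundary lines and keeping only the points that satisfy every inequality leaves:
  (0, 0)
  (0, 5/6)
  (1/12, 0)
  (2/37, 32/37)
  (8/39, 19/39)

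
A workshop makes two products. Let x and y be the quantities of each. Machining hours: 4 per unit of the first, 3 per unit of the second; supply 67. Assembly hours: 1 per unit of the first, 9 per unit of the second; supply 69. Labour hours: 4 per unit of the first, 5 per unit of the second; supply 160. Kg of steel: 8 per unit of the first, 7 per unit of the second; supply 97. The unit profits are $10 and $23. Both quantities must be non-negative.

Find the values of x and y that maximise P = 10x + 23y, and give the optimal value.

x = 6, y = 7, maximum P = 221

Feasible corners and P = 10x + 23y:
  (0, 0) → P = 0
  (0, 23/3) → P = 529/3
  (97/8, 0) → P = 485/4
  (6, 7) → P = 221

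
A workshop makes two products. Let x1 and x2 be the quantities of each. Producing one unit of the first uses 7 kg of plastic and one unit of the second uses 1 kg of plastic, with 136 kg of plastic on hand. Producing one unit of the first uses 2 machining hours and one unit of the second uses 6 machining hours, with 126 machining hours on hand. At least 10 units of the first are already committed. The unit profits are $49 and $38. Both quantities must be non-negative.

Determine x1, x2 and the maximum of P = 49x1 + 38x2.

Corner points and P = 49x1 + 38x2:
  (136/7, 0) → P = 952
  (10, 0) → P = 490
  (69/4, 61/4) → P = 5699/4
  (10, 53/3) → P = 3484/3

At the optimal vertex, 7x1 + x2 = 136 and 2x1 + 6x2 = 126.
Solving simultaneously gives x1 = 69/4, x2 = 61/4.

x1 = 69/4, x2 = 61/4, maximum P = 5699/4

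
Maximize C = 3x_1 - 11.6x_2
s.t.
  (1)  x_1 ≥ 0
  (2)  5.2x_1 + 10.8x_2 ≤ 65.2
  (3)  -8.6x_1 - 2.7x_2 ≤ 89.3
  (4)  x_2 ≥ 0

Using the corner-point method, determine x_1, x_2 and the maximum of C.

x_1 = 163/13, x_2 = 0, maximum C = 489/13

Feasible corners and C = 3x_1 - 11.6x_2:
  (0, 163/27) → C = -9454/135
  (0, 0) → C = 0
  (163/13, 0) → C = 489/13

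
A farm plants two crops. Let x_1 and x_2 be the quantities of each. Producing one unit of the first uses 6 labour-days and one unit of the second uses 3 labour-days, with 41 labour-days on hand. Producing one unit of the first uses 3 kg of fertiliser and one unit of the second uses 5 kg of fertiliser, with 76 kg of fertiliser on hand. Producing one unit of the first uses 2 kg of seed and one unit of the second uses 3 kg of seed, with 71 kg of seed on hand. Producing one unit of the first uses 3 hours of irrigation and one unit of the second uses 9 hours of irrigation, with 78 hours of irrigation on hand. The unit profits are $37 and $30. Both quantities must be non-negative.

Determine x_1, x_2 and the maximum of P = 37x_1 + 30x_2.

x_1 = 3, x_2 = 23/3, maximum P = 341

Corner points and P = 37x_1 + 30x_2:
  (0, 0) → P = 0
  (0, 26/3) → P = 260
  (41/6, 0) → P = 1517/6
  (3, 23/3) → P = 341

At the optimal vertex, 6x_1 + 3x_2 = 41 and 3x_1 + 9x_2 = 78.
Solving simultaneously gives x_1 = 3, x_2 = 23/3.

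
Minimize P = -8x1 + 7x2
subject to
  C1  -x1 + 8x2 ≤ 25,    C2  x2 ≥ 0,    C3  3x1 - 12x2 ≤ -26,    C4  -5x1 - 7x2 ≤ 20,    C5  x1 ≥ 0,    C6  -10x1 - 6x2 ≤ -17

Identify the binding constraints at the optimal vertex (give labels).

C1 and C3

Extreme points and P = -8x1 + 7x2:
  (23/3, 49/12) → P = -131/4
  (0, 25/8) → P = 175/8
  (8/23, 311/138) → P = 1793/138
  (0, 17/6) → P = 119/6

The minimum is at (23/3, 49/12). Substituting into each constraint, equality holds for C1 and C3; the remaining constraints have slack.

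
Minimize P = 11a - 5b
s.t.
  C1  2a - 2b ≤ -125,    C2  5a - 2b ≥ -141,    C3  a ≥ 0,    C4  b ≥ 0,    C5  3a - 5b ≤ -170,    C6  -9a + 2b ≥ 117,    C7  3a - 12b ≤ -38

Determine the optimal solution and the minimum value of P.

a = 6, b = 171/2, minimum P = -723/2

Extreme points and P = 11a - 5b:
  (0, 125/2) → P = -625/2
  (8/7, 891/14) → P = -4279/14
  (0, 141/2) → P = -705/2
  (6, 171/2) → P = -723/2

At the optimal vertex, 5a - 2b = -141 and -9a + 2b = 117.
Solving simultaneously gives a = 6, b = 171/2.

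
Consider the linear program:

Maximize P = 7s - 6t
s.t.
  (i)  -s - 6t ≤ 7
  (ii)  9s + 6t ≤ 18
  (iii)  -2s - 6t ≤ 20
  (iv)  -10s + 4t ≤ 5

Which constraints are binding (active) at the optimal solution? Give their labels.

(i) and (ii)

Feasible corners and P = 7s - 6t:
  (25/8, -27/16) → P = 32
  (-29/32, -65/64) → P = -1/4
  (7/16, 75/32) → P = -11

The maximum is at (25/8, -27/16). Substituting into each constraint, equality holds for (i) and (ii); the remaining constraints have slack.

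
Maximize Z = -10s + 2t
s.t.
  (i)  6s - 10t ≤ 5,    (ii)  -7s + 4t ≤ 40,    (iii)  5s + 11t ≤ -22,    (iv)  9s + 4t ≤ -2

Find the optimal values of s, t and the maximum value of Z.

Feasible corners and Z = -10s + 2t:
  (-210/23, -275/46) → Z = 1825/23
  (-165/116, -157/116) → Z = 334/29
  (-528/97, 46/97) → Z = 5372/97

The optimum lies where 6s - 10t = 5 and -7s + 4t = 40.
Solving simultaneously gives s = -210/23, t = -275/46.

s = -210/23, t = -275/46, maximum Z = 1825/23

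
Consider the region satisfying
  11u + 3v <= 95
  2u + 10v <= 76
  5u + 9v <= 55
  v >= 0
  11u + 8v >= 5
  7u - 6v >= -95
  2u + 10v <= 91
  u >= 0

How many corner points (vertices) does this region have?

The feasible vertices (each the meet of two boundaries and inside every other half-plane) are:
  (115/14, 65/42)
  (95/11, 0)
  (0, 55/9)
  (5/11, 0)
  (0, 5/8)

5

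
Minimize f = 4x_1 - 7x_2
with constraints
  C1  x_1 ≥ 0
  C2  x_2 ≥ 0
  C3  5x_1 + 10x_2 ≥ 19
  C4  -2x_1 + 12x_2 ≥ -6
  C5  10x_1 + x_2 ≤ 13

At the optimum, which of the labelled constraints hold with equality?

Vertices and f = 4x_1 - 7x_2:
  (0, 19/10) → f = -133/10
  (0, 13) → f = -91
  (111/95, 25/19) → f = -431/95

The minimum is at (0, 13). Substituting into each constraint, equality holds for C1 and C5; the remaining constraints have slack.

C1 and C5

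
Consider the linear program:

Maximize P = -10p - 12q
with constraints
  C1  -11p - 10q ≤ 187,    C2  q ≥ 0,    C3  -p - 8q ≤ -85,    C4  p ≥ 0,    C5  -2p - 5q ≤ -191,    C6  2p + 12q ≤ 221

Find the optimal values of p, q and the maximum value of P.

p = 1187/14, q = 30/7, maximum P = -6295/7

Extreme points and P = -10p - 12q:
  (191/2, 0) → P = -955
  (221/2, 0) → P = -1105
  (1187/14, 30/7) → P = -6295/7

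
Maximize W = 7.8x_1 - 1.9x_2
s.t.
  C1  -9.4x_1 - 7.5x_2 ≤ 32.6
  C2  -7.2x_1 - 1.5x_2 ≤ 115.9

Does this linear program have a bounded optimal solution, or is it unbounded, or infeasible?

unbounded

From the feasible point (-5469/266, 42737/1995), moving in the direction (7.5, -9.4) keeps every constraint satisfied while W increases without bound.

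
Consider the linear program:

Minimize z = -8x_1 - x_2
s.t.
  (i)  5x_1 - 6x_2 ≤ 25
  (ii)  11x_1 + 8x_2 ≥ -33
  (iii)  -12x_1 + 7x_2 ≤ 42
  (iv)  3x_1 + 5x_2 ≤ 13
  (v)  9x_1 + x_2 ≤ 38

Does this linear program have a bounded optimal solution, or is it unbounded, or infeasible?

bounded optimum

Vertices and z = -8x_1 - x_2:
  (1/53, -220/53) → z = 4
  (253/59, -35/59) → z = -1989/59
  (-567/173, 66/173) → z = 4470/173
  (-119/81, 94/27) → z = 670/81
  (59/14, 1/14) → z = -473/14
The feasible region has finitely many vertices and no improving ray; the minimum is -473/14 at (59/14, 1/14).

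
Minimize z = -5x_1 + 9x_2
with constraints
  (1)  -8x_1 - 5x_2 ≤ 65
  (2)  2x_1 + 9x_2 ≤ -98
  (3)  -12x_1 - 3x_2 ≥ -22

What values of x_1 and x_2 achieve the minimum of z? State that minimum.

x_1 = 305/36, x_2 = -239/9, minimum z = -10129/36

Vertices and z = -5x_1 + 9x_2:
  (-95/62, -327/31) → z = -5411/62
  (305/36, -239/9) → z = -10129/36
  (82/17, -610/51) → z = -2240/17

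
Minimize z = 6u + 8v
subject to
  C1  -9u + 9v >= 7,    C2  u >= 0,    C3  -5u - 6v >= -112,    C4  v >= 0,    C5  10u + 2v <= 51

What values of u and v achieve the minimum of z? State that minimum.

Vertices and z = 6u + 8v:
  (0, 7/9) → z = 56/9
  (445/108, 529/108) → z = 3451/54
  (0, 56/3) → z = 448/3
  (41/25, 173/10) → z = 3706/25

The binding constraints are -9u + 9v = 7 and u = 0.
Solving simultaneously gives u = 0, v = 7/9.

u = 0, v = 7/9, minimum z = 56/9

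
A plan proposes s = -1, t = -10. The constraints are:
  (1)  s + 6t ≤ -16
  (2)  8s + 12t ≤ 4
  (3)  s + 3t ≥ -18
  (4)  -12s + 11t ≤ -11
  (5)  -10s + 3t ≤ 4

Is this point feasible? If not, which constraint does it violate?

Constraint (3): s + 3t = -31, which is not ≥ -18. All other constraints are satisfied.

not feasible — violates (3)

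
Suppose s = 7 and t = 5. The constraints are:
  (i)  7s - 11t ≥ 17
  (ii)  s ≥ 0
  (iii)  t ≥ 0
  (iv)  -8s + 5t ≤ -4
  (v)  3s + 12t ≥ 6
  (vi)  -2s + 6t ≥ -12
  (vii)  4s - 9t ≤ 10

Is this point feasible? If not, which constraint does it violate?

Constraint (i): 7s - 11t = -6, which is not ≥ 17. All other constraints are satisfied.

not feasible — violates (i)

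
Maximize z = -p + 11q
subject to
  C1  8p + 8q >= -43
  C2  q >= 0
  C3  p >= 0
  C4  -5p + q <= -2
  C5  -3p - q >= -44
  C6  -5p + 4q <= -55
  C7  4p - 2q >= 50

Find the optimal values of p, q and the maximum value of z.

p = 69/5, q = 13/5, maximum z = 74/5

Vertices and z = -p + 11q:
  (44/3, 0) → z = -44/3
  (25/2, 0) → z = -25/2
  (69/5, 13/5) → z = 74/5

At the optimal vertex, -3p - q = -44 and 4p - 2q = 50.
Solving simultaneously gives p = 69/5, q = 13/5.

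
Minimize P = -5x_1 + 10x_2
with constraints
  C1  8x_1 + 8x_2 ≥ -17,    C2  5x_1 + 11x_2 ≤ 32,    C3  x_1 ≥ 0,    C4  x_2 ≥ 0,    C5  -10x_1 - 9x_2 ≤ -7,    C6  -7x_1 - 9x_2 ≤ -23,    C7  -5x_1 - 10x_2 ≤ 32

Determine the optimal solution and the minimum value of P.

Vertices and P = -5x_1 + 10x_2:
  (0, 32/11) → P = 320/11
  (32/5, 0) → P = -32
  (0, 23/9) → P = 230/9
  (23/7, 0) → P = -115/7

The optimum lies where 5x_1 + 11x_2 = 32 and x_2 = 0.
Solving simultaneously gives x_1 = 32/5, x_2 = 0.

x_1 = 32/5, x_2 = 0, minimum P = -32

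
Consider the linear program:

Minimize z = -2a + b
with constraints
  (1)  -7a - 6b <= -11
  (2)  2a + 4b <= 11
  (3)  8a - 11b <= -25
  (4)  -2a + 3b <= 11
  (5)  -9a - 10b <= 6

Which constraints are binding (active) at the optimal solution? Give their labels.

(2) and (3)

Extreme points and z = -2a + b:
  (-29/125, 263/125) → z = 321/125
  (-1, 3) → z = 5
  (7/18, 23/9) → z = 16/9
  (-11/14, 22/7) → z = 33/7

The minimum is at (7/18, 23/9). Substituting into each constraint, equality holds for (2) and (3); the remaining constraints have slack.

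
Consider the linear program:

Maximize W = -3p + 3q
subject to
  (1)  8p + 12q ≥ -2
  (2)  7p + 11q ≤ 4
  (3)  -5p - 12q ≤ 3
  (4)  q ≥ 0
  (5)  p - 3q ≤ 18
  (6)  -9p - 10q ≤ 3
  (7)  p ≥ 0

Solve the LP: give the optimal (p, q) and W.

p = 0, q = 4/11, maximum W = 12/11

Extreme points and W = -3p + 3q:
  (4/7, 0) → W = -12/7
  (0, 4/11) → W = 12/11
  (0, 0) → W = 0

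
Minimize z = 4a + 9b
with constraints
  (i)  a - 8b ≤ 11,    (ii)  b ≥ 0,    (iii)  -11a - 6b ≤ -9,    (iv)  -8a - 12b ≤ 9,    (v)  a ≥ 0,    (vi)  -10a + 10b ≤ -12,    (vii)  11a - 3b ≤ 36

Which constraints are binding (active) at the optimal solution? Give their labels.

(ii) and (vi)

Vertices and z = 4a + 9b:
  (6/5, 0) → z = 24/5
  (36/11, 0) → z = 144/11
  (81/20, 57/20) → z = 837/20

The minimum is at (6/5, 0). Substituting into each constraint, equality holds for (ii) and (vi); the remaining constraints have slack.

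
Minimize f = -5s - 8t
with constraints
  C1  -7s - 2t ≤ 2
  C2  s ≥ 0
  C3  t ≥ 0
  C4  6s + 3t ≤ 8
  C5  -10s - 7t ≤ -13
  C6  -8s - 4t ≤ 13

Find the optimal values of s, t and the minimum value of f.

s = 0, t = 8/3, minimum f = -64/3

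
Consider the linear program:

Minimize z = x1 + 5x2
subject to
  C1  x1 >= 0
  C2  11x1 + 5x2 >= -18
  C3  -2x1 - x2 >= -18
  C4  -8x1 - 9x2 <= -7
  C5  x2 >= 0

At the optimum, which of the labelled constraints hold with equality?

Extreme points and z = x1 + 5x2:
  (0, 18) → z = 90
  (0, 7/9) → z = 35/9
  (9, 0) → z = 9
  (7/8, 0) → z = 7/8

The minimum is at (7/8, 0). Substituting into each constraint, equality holds for C4 and C5; the remaining constraints have slack.

C4 and C5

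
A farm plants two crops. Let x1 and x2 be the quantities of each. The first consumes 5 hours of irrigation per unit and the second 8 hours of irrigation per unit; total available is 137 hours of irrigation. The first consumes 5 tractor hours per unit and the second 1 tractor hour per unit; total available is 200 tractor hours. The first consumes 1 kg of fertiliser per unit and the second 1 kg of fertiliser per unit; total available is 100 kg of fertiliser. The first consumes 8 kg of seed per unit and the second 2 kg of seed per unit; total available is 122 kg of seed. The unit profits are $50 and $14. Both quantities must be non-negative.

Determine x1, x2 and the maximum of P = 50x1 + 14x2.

Extreme points and P = 50x1 + 14x2:
  (0, 0) → P = 0
  (0, 137/8) → P = 959/4
  (61/4, 0) → P = 1525/2
  (13, 9) → P = 776

x1 = 13, x2 = 9, maximum P = 776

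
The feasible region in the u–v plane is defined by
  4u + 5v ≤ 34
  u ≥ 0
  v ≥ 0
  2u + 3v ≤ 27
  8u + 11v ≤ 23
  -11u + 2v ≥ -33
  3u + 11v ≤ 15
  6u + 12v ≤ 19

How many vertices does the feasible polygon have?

Intersecting each pair of boundary lines and keeping only the points that satisfy every inequality leaves:
  (0, 0)
  (0, 15/11)
  (23/8, 0)
  (67/30, 7/15)
  (29/30, 11/10)

5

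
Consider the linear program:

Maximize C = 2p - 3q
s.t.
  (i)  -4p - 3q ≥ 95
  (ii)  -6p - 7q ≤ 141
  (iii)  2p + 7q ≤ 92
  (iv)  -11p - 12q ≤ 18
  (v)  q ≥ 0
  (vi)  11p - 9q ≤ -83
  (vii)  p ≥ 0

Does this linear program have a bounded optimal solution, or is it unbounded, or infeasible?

infeasible

The boundaries 2p + 7q = 92 and 11p - 9q = -83 meet at (13/5, 62/5), but that point violates -4p - 3q ≥ 95. Every candidate vertex is excluded by some other constraint, so the feasible region is empty.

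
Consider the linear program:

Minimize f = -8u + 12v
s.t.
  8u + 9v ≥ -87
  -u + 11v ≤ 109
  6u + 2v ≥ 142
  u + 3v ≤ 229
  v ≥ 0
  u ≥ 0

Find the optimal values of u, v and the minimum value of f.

u = 229, v = 0, minimum f = -1832

Vertices and f = -8u + 12v:
  (336/17, 199/17) → f = -300/17
  (1096/7, 169/7) → f = -6740/7
  (71/3, 0) → f = -568/3
  (229, 0) → f = -1832

At the optimal vertex, u + 3v = 229 and v = 0.
Solving simultaneously gives u = 229, v = 0.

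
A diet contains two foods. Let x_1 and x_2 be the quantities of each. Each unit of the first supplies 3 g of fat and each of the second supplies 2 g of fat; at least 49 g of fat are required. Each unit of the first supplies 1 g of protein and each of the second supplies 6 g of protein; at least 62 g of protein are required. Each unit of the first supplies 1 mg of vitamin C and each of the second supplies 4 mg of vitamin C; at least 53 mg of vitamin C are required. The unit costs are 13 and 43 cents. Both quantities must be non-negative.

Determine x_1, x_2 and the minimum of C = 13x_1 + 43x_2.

Extreme points and C = 13x_1 + 43x_2:
  (0, 49/2) → C = 2107/2
  (62, 0) → C = 806
  (9, 11) → C = 590
  (35, 9/2) → C = 1297/2
The feasible region is unbounded (it extends along (0, 1), (1, 0)), but C strictly increases along every unbounded feasible direction, so there is no improving ray and the minimum is attained at a vertex.

The binding constraints are 3x_1 + 2x_2 = 49 and x_1 + 4x_2 = 53.
Solving simultaneously gives x_1 = 9, x_2 = 11.

x_1 = 9, x_2 = 11, minimum C = 590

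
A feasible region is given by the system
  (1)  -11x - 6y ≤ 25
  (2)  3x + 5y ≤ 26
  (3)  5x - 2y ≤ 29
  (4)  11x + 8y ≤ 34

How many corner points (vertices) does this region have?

Of the 6 pairwise boundary intersections, those satisfying every inequality are:
  (-281/37, 361/37)
  (31/13, -111/13)
  (-38/31, 184/31)
  (150/31, -149/62)

4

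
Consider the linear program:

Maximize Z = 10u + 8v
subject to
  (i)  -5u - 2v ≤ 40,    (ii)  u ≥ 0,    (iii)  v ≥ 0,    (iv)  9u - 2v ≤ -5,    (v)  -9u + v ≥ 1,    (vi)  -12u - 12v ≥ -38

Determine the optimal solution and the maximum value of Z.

u = 4/33, v = 67/22, maximum Z = 844/33

The optimum lies where 9u - 2v = -5 and -12u - 12v = -38.
Solving simultaneously gives u = 4/33, v = 67/22.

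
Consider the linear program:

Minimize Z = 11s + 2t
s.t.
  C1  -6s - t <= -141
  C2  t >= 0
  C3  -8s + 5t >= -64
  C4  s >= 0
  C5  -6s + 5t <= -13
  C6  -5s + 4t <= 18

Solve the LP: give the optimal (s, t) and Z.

Vertices and Z = 11s + 2t:
  (769/38, 372/19) → Z = 9947/38
  (359/18, 64/3) → Z = 4717/18
  (51/2, 28) → Z = 673/2

s = 769/38, t = 372/19, minimum Z = 9947/38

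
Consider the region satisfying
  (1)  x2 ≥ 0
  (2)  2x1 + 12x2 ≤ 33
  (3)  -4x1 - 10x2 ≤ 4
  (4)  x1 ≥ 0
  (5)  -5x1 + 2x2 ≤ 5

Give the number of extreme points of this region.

Intersecting each pair of boundary lines and keeping only the points that satisfy every inequality leaves:
  (33/2, 0)
  (0, 0)
  (3/32, 175/64)
  (0, 5/2)

4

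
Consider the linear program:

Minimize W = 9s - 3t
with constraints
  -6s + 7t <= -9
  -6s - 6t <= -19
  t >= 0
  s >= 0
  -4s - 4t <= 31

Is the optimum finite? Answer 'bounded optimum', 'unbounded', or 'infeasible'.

Feasible corners and W = 9s - 3t:
  (187/78, 10/13) → W = 501/26
  (19/6, 0) → W = 57/2
The feasible region has finitely many vertices and no improving ray; the minimum is 501/26 at (187/78, 10/13).

bounded optimum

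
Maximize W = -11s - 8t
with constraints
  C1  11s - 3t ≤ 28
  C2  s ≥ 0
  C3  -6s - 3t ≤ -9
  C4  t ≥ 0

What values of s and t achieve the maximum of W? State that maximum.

s = 3/2, t = 0, maximum W = -33/2

Vertices and W = -11s - 8t:
  (28/11, 0) → W = -28
  (0, 3) → W = -24
  (3/2, 0) → W = -33/2
The feasible region is unbounded (it extends along (0, 1), (3, 11)), but W strictly decreases along every unbounded feasible direction, so there is no improving ray and the maximum is attained at a vertex.

The optimum lies where -6s - 3t = -9 and t = 0.
Solving simultaneously gives s = 3/2, t = 0.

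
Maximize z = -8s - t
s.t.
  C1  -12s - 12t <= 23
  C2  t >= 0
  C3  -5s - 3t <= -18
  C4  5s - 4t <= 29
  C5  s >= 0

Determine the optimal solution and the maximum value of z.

Vertices and z = -8s - t:
  (18/5, 0) → z = -144/5
  (29/5, 0) → z = -232/5
  (0, 6) → z = -6
The feasible region is unbounded (it extends along (0, 1), (4, 5)), but z strictly decreases along every unbounded feasible direction, so there is no improving ray and the maximum is attained at a vertex.

The optimum lies where -5s - 3t = -18 and s = 0.
Solving simultaneously gives s = 0, t = 6.

s = 0, t = 6, maximum z = -6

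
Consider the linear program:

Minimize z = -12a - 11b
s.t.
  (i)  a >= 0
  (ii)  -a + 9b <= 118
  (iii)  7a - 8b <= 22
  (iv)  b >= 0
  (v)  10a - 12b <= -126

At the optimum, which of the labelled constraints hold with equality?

Extreme points and z = -12a - 11b:
  (0, 118/9) → z = -1298/9
  (0, 21/2) → z = -231/2
  (47/13, 527/39) → z = -7489/39

The minimum is at (47/13, 527/39). Substituting into each constraint, equality holds for (ii) and (v); the remaining constraints have slack.

(ii) and (v)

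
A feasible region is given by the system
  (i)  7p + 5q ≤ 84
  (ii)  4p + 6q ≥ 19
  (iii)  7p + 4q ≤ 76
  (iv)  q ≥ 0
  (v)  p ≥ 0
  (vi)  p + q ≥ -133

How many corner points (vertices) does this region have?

The feasible vertices (each the meet of two boundaries and inside every other half-plane) are:
  (44/7, 8)
  (0, 84/5)
  (19/4, 0)
  (0, 19/6)
  (76/7, 0)

5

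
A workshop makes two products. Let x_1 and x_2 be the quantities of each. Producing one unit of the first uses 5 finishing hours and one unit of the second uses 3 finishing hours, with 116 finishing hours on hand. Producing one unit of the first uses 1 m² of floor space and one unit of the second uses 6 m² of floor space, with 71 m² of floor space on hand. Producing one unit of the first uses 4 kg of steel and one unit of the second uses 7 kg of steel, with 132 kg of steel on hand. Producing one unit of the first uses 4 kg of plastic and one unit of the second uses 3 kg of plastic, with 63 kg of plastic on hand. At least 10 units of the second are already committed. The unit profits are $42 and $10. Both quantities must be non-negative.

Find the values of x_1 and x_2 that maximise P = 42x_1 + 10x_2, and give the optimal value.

x_1 = 33/4, x_2 = 10, maximum P = 893/2

Corner points and P = 42x_1 + 10x_2:
  (0, 71/6) → P = 355/3
  (0, 10) → P = 100
  (55/7, 221/21) → P = 9140/21
  (33/4, 10) → P = 893/2

The binding constraints are 4x_1 + 3x_2 = 63 and x_2 = 10.
Solving simultaneously gives x_1 = 33/4, x_2 = 10.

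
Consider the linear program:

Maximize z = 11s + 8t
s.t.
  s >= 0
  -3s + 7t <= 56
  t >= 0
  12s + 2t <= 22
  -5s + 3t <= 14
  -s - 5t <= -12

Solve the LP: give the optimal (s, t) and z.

Extreme points and z = 11s + 8t:
  (0, 14/3) → z = 112/3
  (0, 12/5) → z = 96/5
  (19/23, 139/23) → z = 1321/23
  (43/29, 61/29) → z = 961/29

s = 19/23, t = 139/23, maximum z = 1321/23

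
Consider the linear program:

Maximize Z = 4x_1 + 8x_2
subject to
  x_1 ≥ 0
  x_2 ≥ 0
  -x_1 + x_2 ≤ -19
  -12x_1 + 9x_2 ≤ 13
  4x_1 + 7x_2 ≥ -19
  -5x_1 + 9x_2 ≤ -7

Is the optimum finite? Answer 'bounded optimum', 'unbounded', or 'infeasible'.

unbounded

From the feasible point (19, 0), moving in the direction (9, 5) keeps every constraint satisfied while Z increases without bound.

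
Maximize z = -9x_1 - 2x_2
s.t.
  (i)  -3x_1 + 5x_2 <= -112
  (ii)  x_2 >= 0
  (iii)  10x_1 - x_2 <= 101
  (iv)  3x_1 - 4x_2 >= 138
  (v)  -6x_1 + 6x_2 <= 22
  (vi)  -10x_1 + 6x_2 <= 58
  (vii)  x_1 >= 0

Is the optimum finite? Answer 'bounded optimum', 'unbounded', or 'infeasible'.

infeasible

The boundaries -3x_1 + 5x_2 = -112 and 3x_1 - 4x_2 = 138 meet at (242/3, 26), but that point violates 10x_1 - x_2 ≤ 101. Every candidate vertex is excluded by some other constraint, so the feasible region is empty.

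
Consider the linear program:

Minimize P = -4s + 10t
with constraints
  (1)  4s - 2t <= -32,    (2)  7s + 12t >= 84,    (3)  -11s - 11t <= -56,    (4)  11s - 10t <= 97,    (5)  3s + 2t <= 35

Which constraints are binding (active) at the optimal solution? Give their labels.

(1) and (2)

Corner points and P = -4s + 10t:
  (-108/31, 280/31) → P = 3232/31
  (3/7, 118/7) → P = 1168/7
  (-252/55, 532/55) → P = 6328/55
The feasible region is unbounded (it extends along (-1, 1), (-2, 3)), but P strictly increases along every unbounded feasible direction, so there is no improving ray and the minimum is attained at a vertex.

The minimum is at (-108/31, 280/31). Substituting into each constraint, equality holds for (1) and (2); the remaining constraints have slack.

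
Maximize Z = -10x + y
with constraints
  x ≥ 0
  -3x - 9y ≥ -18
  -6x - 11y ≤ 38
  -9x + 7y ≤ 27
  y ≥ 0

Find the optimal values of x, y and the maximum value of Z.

Feasible corners and Z = -10x + y:
  (0, 2) → Z = 2
  (0, 0) → Z = 0
  (6, 0) → Z = -60

x = 0, y = 2, maximum Z = 2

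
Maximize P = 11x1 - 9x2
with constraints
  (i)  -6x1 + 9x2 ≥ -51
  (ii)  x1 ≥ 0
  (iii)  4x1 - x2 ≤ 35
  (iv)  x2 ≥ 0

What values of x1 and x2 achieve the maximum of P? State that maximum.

x1 = 44/5, x2 = 1/5, maximum P = 95

Vertices and P = 11x1 - 9x2:
  (44/5, 1/5) → P = 95
  (17/2, 0) → P = 187/2
  (0, 0) → P = 0
The feasible region is unbounded (it extends along (0, 1), (1, 4)), but P strictly decreases along every unbounded feasible direction, so there is no improving ray and the maximum is attained at a vertex.

The binding constraints are -6x1 + 9x2 = -51 and 4x1 - x2 = 35.
Solving simultaneously gives x1 = 44/5, x2 = 1/5.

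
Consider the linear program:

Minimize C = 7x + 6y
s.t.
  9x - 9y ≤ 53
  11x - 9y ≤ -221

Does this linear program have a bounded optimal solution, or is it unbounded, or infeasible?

From the feasible point (-137, -1286/9), moving in the direction (-9, -9) keeps every constraint satisfied while C decreases without bound.

unbounded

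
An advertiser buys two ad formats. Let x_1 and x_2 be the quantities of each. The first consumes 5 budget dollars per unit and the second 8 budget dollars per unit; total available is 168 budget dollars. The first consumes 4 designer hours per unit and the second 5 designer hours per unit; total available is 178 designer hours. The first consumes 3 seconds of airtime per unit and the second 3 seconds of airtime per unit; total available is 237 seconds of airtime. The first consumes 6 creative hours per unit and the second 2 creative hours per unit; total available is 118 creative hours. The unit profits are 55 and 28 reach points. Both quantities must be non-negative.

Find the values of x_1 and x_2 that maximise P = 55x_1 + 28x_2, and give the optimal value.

x_1 = 16, x_2 = 11, maximum P = 1188

Vertices and P = 55x_1 + 28x_2:
  (0, 0) → P = 0
  (0, 21) → P = 588
  (59/3, 0) → P = 3245/3
  (16, 11) → P = 1188

The binding constraints are 5x_1 + 8x_2 = 168 and 6x_1 + 2x_2 = 118.
Solving simultaneously gives x_1 = 16, x_2 = 11.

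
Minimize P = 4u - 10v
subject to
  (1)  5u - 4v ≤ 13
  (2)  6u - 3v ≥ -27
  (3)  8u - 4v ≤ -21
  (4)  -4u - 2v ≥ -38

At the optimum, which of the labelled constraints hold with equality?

(2) and (4)

Corner points and P = 4u - 10v:
  (-49/3, -71/3) → P = 514/3
  (-34/3, -209/12) → P = 773/6
  (5/2, 14) → P = -130
  (55/16, 97/8) → P = -215/2

The minimum is at (5/2, 14). Substituting into each constraint, equality holds for (2) and (4); the remaining constraints have slack.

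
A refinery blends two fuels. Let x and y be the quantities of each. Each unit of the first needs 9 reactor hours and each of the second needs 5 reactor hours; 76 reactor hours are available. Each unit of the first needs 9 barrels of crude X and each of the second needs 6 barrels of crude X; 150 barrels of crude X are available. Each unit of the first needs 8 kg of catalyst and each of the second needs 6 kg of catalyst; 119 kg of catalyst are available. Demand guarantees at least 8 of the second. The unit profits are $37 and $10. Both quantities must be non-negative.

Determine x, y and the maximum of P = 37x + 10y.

Corner points and P = 37x + 10y:
  (0, 76/5) → P = 152
  (0, 8) → P = 80
  (4, 8) → P = 228

At the optimal vertex, 9x + 5y = 76 and y = 8.
Solving simultaneously gives x = 4, y = 8.

x = 4, y = 8, maximum P = 228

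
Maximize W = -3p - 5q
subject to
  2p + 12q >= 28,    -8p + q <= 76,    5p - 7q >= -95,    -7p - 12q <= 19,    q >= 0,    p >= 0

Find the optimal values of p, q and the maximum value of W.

Vertices and W = -3p - 5q:
  (14, 0) → W = -42
  (0, 7/3) → W = -35/3
  (0, 95/7) → W = -475/7
The feasible region is unbounded (it extends along (1, 0), (7, 5)), but W strictly decreases along every unbounded feasible direction, so there is no improving ray and the maximum is attained at a vertex.

p = 0, q = 7/3, maximum W = -35/3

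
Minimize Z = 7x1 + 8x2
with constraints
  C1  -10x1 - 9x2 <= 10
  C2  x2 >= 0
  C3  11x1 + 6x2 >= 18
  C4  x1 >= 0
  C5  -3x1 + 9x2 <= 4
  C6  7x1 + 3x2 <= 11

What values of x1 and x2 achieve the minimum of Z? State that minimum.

Corner points and Z = 7x1 + 8x2:
  (46/39, 98/117) → Z = 1750/117
  (4/3, 5/9) → Z = 124/9
  (29/24, 61/72) → Z = 1097/72

x1 = 4/3, x2 = 5/9, minimum Z = 124/9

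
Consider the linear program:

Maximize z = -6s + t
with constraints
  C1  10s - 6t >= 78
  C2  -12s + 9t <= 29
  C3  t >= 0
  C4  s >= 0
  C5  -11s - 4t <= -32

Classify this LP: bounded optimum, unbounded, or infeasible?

bounded optimum

Corner points and z = -6s + t:
  (146/3, 613/9) → z = -2015/9
  (39/5, 0) → z = -234/5
The feasible region has finitely many vertices and no improving ray; the maximum is -234/5 at (39/5, 0).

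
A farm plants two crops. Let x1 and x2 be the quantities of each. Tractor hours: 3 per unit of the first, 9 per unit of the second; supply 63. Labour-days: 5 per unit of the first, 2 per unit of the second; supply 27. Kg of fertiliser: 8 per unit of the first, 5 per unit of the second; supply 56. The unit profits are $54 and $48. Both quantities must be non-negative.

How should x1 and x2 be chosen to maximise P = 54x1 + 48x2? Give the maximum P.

x1 = 3, x2 = 6, maximum P = 450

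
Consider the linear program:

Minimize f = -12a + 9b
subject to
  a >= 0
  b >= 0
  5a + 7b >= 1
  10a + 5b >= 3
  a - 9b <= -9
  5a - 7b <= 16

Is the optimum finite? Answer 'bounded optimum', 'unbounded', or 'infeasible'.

unbounded

From the feasible point (0, 1), moving in the direction (7, 5) keeps every constraint satisfied while f decreases without bound.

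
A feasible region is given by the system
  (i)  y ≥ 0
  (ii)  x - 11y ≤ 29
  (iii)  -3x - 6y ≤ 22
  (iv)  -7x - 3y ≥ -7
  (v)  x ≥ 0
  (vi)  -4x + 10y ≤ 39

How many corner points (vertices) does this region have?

Of the 15 pairwise boundary intersections, those satisfying every inequality are:
  (1, 0)
  (0, 0)
  (0, 7/3)

3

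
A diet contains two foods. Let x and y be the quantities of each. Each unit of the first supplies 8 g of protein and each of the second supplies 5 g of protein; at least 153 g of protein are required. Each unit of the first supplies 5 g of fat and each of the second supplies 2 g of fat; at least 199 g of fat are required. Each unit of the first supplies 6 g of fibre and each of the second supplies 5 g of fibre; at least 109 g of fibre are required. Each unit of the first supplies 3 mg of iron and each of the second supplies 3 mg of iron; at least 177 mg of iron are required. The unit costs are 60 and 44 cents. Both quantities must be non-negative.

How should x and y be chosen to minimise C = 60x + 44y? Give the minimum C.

Vertices and C = 60x + 44y:
  (0, 199/2) → C = 4378
  (59, 0) → C = 3540
  (27, 32) → C = 3028
The feasible region is unbounded (it extends along (0, 1), (1, 0)), but C strictly increases along every unbounded feasible direction, so there is no improving ray and the minimum is attained at a vertex.

At the optimal vertex, 5x + 2y = 199 and 3x + 3y = 177.
Solving simultaneously gives x = 27, y = 32.

x = 27, y = 32, minimum C = 3028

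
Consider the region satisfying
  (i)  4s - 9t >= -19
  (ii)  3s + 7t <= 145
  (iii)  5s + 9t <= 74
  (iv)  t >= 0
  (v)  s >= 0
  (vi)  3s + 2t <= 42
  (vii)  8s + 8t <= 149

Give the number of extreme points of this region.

5

Pairwise boundary intersections that survive every other constraint:
  (55/9, 391/81)
  (0, 19/9)
  (230/17, 12/17)
  (0, 0)
  (14, 0)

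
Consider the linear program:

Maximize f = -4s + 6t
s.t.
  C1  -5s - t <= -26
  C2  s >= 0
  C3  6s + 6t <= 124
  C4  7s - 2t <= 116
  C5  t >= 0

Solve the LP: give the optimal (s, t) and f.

Vertices and f = -4s + 6t:
  (4/3, 58/3) → f = 332/3
  (26/5, 0) → f = -104/5
  (472/27, 86/27) → f = -1372/27
  (116/7, 0) → f = -464/7

The optimum lies where -5s - t = -26 and 6s + 6t = 124.
Solving simultaneously gives s = 4/3, t = 58/3.

s = 4/3, t = 58/3, maximum f = 332/3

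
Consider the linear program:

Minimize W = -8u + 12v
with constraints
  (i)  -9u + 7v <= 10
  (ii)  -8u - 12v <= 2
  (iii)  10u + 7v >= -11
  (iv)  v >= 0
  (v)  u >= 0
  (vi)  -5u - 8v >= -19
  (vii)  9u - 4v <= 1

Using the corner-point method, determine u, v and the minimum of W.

u = 1/9, v = 0, minimum W = -8/9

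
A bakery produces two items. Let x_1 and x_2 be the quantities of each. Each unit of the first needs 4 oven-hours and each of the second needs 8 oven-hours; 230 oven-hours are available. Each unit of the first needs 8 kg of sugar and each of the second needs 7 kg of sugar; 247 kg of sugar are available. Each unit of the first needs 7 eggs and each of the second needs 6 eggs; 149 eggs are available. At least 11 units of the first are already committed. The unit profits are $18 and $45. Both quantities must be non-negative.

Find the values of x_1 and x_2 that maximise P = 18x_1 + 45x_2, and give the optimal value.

Feasible corners and P = 18x_1 + 45x_2:
  (149/7, 0) → P = 2682/7
  (11, 0) → P = 198
  (11, 12) → P = 738

The optimum lies where 7x_1 + 6x_2 = 149 and x_1 = 11.
Solving simultaneously gives x_1 = 11, x_2 = 12.

x_1 = 11, x_2 = 12, maximum P = 738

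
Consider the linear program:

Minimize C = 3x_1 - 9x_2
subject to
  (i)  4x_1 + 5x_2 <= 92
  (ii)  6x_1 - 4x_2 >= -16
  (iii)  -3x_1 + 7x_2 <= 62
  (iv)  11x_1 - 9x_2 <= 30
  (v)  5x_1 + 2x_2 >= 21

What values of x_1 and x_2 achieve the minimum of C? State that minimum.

x_1 = 334/43, x_2 = 524/43, minimum C = -3714/43

Feasible corners and C = 3x_1 - 9x_2:
  (334/43, 524/43) → C = -3714/43
  (978/91, 892/91) → C = -5094/91
  (68/15, 54/5) → C = -418/5
  (13/8, 103/16) → C = -849/16
  (249/67, 81/67) → C = 18/67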